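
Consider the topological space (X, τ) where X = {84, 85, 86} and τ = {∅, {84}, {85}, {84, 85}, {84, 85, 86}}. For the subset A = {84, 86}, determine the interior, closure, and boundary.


int(A) = {84}, cl(A) = {84, 86}, ∂A = {86}.

Closed sets in (X, τ) are complements of opens:
  closed(X, τ) = {∅, {86}, {84, 86}, {85, 86}, {84, 85, 86}}.
int(A) = ⋃ {U ∈ τ : U ⊆ A}. Opens contained in A: ∅, {84}.
Taking the union of these: int(A) = {84}.
cl(A) = ⋂ {C closed : A ⊆ C}. Closed sets containing A: {84, 86}, {84, 85, 86}.
Intersecting these: cl(A) = {84, 86}.
∂A = cl(A) ∖ int(A) = {84, 86} ∖ {84} = {86}.


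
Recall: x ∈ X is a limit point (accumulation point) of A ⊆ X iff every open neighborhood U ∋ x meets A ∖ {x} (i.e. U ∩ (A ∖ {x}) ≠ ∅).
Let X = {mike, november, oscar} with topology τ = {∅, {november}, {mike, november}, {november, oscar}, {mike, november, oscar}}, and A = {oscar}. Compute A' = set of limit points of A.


A' = ∅

For each x ∈ X, list the open sets U ∈ τ with x ∈ U, then check whether U ∩ (A ∖ {x}) ≠ ∅ for every such U.
  x = mike: open {mike, november} ∋ x has {mike, november} ∩ (A ∖ {mike}) = ∅, so x is NOT a limit point.
  x = november: open {november} ∋ x has {november} ∩ (A ∖ {november}) = ∅, so x is NOT a limit point.
  x = oscar: open {november, oscar} ∋ x has {november, oscar} ∩ (A ∖ {oscar}) = ∅, so x is NOT a limit point.
Collecting: A' = ∅.


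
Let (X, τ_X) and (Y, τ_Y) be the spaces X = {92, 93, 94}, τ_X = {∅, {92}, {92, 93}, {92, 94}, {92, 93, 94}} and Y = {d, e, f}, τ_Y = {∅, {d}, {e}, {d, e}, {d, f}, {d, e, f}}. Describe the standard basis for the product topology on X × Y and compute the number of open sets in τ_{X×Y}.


Basis B = {∅ × ∅, {92} × {d}, {92} × {e}, {92} × {d, e}, {92} × {d, f}, {92, 93} × {d}, {92, 94} × {d}, {92, 93} × {e}, {92, 94} × {e}, {92} × {d, e, f}, {92, 93, 94} × {d}, {92, 93, 94} × {e}, {92, 93} × {d, e}, {92, 94} × {d, e}, {92, 93} × {d, f}, {92, 94} × {d, f}, {92, 93} × {d, e, f}, {92, 94} × {d, e, f}, {92, 93, 94} × {d, e}, {92, 93, 94} × {d, f}, {92, 93, 94} × {d, e, f}}; |τ_{X×Y}| = 70.

Enumerate products U × V with U ∈ τ_X, V ∈ τ_Y (deduplicated):
  ∅ × ∅ = {} (∅)
  {92} × {d} = {(92,d)}
  {92} × {e} = {(92,e)}
  {92} × {d, e} = {(92,d), (92,e)}
  {92} × {d, f} = {(92,d), (92,f)}
  {92, 93} × {d} = {(92,d), (93,d)}
  {92, 94} × {d} = {(92,d), (94,d)}
  {92, 93} × {e} = {(92,e), (93,e)}
  {92, 94} × {e} = {(92,e), (94,e)}
  {92} × {d, e, f} = {(92,d), (92,e), (92,f)}
  {92, 93, 94} × {d} = {(92,d), (93,d), (94,d)}
  {92, 93, 94} × {e} = {(92,e), (93,e), (94,e)}
  {92, 93} × {d, e} = {(92,d), (92,e), (93,d), (93,e)}
  {92, 94} × {d, e} = {(92,d), (92,e), (94,d), (94,e)}
  {92, 93} × {d, f} = {(92,d), (92,f), (93,d), (93,f)}
  {92, 94} × {d, f} = {(92,d), (92,f), (94,d), (94,f)}
  {92, 93} × {d, e, f} = {(92,d), (92,e), (92,f), (93,d), (93,e), (93,f)}
  {92, 94} × {d, e, f} = {(92,d), (92,e), (92,f), (94,d), (94,e), (94,f)}
  {92, 93, 94} × {d, e} = {(92,d), (92,e), (93,d), (93,e), (94,d), (94,e)}
  {92, 93, 94} × {d, f} = {(92,d), (92,f), (93,d), (93,f), (94,d), (94,f)}
  {92, 93, 94} × {d, e, f} = {(92,d), (92,e), (92,f), (93,d), (93,e), (93,f), (94,d), (94,e), (94,f)}
These 21 distinct sets form the basis B.
Close under arbitrary unions to get τ_{X×Y}; counting gives |τ_{X×Y}| = 70.


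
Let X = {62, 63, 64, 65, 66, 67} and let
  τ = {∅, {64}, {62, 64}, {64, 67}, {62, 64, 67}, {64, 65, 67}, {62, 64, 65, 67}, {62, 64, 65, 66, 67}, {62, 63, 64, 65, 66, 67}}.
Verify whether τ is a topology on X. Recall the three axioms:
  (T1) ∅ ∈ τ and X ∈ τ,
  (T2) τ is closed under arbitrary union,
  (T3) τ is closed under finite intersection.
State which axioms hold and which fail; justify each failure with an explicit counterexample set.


τ IS a topology on X.

Axiom (T1): ∅ ∈ τ? Yes; X ∈ τ? Yes.
Axiom (T2/T3): check pairwise unions and intersections of members of τ.
All pairwise intersections and unions checked — each lies in τ. Therefore τ satisfies (T1), (T2), (T3): it IS a topology on X.


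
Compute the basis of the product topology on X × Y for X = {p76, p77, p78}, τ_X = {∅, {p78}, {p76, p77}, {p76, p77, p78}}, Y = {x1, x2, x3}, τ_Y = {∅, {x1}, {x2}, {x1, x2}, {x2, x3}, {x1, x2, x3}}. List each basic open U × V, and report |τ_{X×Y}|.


Basis B = {∅ × ∅, {p78} × {x1}, {p78} × {x2}, {p76, p77} × {x1}, {p76, p77} × {x2}, {p78} × {x1, x2}, {p78} × {x2, x3}, {p76, p77, p78} × {x1}, {p76, p77, p78} × {x2}, {p78} × {x1, x2, x3}, {p76, p77} × {x1, x2}, {p76, p77} × {x2, x3}, {p76, p77} × {x1, x2, x3}, {p76, p77, p78} × {x1, x2}, {p76, p77, p78} × {x2, x3}, {p76, p77, p78} × {x1, x2, x3}}; |τ_{X×Y}| = 36.

Enumerate products U × V with U ∈ τ_X, V ∈ τ_Y (deduplicated):
  ∅ × ∅ = {} (∅)
  {p78} × {x1} = {(p78,x1)}
  {p78} × {x2} = {(p78,x2)}
  {p76, p77} × {x1} = {(p76,x1), (p77,x1)}
  {p76, p77} × {x2} = {(p76,x2), (p77,x2)}
  {p78} × {x1, x2} = {(p78,x1), (p78,x2)}
  {p78} × {x2, x3} = {(p78,x2), (p78,x3)}
  {p76, p77, p78} × {x1} = {(p76,x1), (p77,x1), (p78,x1)}
  {p76, p77, p78} × {x2} = {(p76,x2), (p77,x2), (p78,x2)}
  {p78} × {x1, x2, x3} = {(p78,x1), (p78,x2), (p78,x3)}
  {p76, p77} × {x1, x2} = {(p76,x1), (p76,x2), (p77,x1), (p77,x2)}
  {p76, p77} × {x2, x3} = {(p76,x2), (p76,x3), (p77,x2), (p77,x3)}
  {p76, p77} × {x1, x2, x3} = {(p76,x1), (p76,x2), (p76,x3), (p77,x1), (p77,x2), (p77,x3)}
  {p76, p77, p78} × {x1, x2} = {(p76,x1), (p76,x2), (p77,x1), (p77,x2), (p78,x1), (p78,x2)}
  {p76, p77, p78} × {x2, x3} = {(p76,x2), (p76,x3), (p77,x2), (p77,x3), (p78,x2), (p78,x3)}
  {p76, p77, p78} × {x1, x2, x3} = {(p76,x1), (p76,x2), (p76,x3), (p77,x1), (p77,x2), (p77,x3), (p78,x1), (p78,x2), (p78,x3)}
These 16 distinct sets form the basis B.
Close under arbitrary unions to get τ_{X×Y}; counting gives |τ_{X×Y}| = 36.


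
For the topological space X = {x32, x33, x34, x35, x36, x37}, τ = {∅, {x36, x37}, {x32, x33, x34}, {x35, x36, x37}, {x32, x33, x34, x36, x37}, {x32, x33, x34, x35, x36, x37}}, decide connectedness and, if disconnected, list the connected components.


(X, τ) is disconnected; components = [{x32, x33, x34}, {x35, x36, x37}].

Find clopen sets (U ∈ τ with X ∖ U ∈ τ):
  U = ∅, X ∖ U = {x32, x33, x34, x35, x36, x37} — both open, so U is clopen.
  U = {x32, x33, x34}, X ∖ U = {x35, x36, x37} — both open, so U is clopen.
  U = {x35, x36, x37}, X ∖ U = {x32, x33, x34} — both open, so U is clopen.
  U = {x32, x33, x34, x35, x36, x37}, X ∖ U = ∅ — both open, so U is clopen.
Nontrivial clopen(s) exist: e.g. {x32, x33, x34}. So (X, τ) is disconnected.
Compute connected components by grouping points that agree on all clopens:
  component: {x32, x33, x34}
  component: {x35, x36, x37}


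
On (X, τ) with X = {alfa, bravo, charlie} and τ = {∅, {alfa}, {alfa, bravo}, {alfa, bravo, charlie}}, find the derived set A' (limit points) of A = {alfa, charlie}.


A' = {bravo, charlie}

For each x ∈ X, list the open sets U ∈ τ with x ∈ U, then check whether U ∩ (A ∖ {x}) ≠ ∅ for every such U.
  x = alfa: open {alfa} ∋ x has {alfa} ∩ (A ∖ {alfa}) = ∅, so x is NOT a limit point.
  x = bravo: opens ∋ x are {alfa, bravo}, {alfa, bravo, charlie}; each meets A ∖ {bravo}, so x IS a limit point.
  x = charlie: opens ∋ x are {alfa, bravo, charlie}; each meets A ∖ {charlie}, so x IS a limit point.
Collecting: A' = {bravo, charlie}.


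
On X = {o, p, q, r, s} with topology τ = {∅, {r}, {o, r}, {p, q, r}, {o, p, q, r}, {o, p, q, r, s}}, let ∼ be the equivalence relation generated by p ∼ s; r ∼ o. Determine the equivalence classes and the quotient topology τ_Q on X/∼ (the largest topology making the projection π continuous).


X/∼ = {[o=r], [p=s], [q]}; |τ_Q| = 3.

Equivalence classes: [o=r], [p=s], [q].
Quotient map π: X → X/∼ sends o ↦ [o=r], p ↦ [p=s], q ↦ [q], r ↦ [o=r], s ↦ [p=s].
For each subset V ⊆ X/∼, compute π^{-1}(V) ⊆ X and check whether π^{-1}(V) ∈ τ. V is open in τ_Q iff π^{-1}(V) ∈ τ.
  V = {}: π^{-1}(V) = ∅ ∈ τ ✓.
  V = {[o=r]}: π^{-1}(V) = {o, r} ∈ τ ✓.
  V = {[p=s]}: π^{-1}(V) = {p, s} ∉ τ ✗.
  V = {[o=r], [p=s]}: π^{-1}(V) = {o, p, r, s} ∉ τ ✗.
  V = {[q]}: π^{-1}(V) = {q} ∉ τ ✗.
  V = {[o=r], [q]}: π^{-1}(V) = {o, q, r} ∉ τ ✗.
  V = {[p=s], [q]}: π^{-1}(V) = {p, q, s} ∉ τ ✗.
  V = {[o=r], [p=s], [q]}: π^{-1}(V) = {o, p, q, r, s} ∈ τ ✓.
Open sets in the quotient: τ_Q = {{}, {[o=r]}, {[o=r], [p=s], [q]}} (3 elements).


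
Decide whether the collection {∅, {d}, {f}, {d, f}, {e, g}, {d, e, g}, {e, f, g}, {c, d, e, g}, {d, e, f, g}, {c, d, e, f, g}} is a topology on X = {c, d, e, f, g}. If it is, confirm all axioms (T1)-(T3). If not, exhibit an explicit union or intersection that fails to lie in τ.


τ IS a topology on X.

Axiom (T1): ∅ ∈ τ? Yes; X ∈ τ? Yes.
Axiom (T2/T3): check pairwise unions and intersections of members of τ.
All pairwise intersections and unions checked — each lies in τ. Therefore τ satisfies (T1), (T2), (T3): it IS a topology on X.


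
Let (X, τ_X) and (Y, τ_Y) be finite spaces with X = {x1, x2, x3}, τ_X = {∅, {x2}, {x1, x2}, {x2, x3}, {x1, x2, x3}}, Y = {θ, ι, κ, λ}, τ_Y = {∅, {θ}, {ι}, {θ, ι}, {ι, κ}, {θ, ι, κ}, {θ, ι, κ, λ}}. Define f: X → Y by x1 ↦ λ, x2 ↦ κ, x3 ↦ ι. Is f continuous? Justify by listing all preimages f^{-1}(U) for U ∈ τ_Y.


f is NOT continuous.

Compute f^{-1}(U) for each U ∈ τ_Y:
  U = ∅: f^{-1}(U) = ∅ ∈ τ_X ✓.
  U = {θ}: f^{-1}(U) = ∅ ∈ τ_X ✓.
  U = {ι}: f^{-1}(U) = {x3} ∉ τ_X ✗.
  U = {θ, ι}: f^{-1}(U) = {x3} ∉ τ_X ✗.
  U = {ι, κ}: f^{-1}(U) = {x2, x3} ∈ τ_X ✓.
  U = {θ, ι, κ}: f^{-1}(U) = {x2, x3} ∈ τ_X ✓.
  U = {θ, ι, κ, λ}: f^{-1}(U) = {x1, x2, x3} ∈ τ_X ✓.
Found U = {ι} with f^{-1}(U) = {x3} not in τ_X. Therefore f is NOT continuous.


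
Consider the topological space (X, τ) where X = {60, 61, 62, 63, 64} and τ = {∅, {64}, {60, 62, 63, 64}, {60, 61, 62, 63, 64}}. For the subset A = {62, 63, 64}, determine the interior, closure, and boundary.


int(A) = {64}, cl(A) = {60, 61, 62, 63, 64}, ∂A = {60, 61, 62, 63}.

Closed sets in (X, τ) are complements of opens:
  closed(X, τ) = {∅, {61}, {60, 61, 62, 63}, {60, 61, 62, 63, 64}}.
int(A) = ⋃ {U ∈ τ : U ⊆ A}. Opens contained in A: ∅, {64}.
Taking the union of these: int(A) = {64}.
cl(A) = ⋂ {C closed : A ⊆ C}. Closed sets containing A: {60, 61, 62, 63, 64}.
Intersecting these: cl(A) = {60, 61, 62, 63, 64}.
∂A = cl(A) ∖ int(A) = {60, 61, 62, 63, 64} ∖ {64} = {60, 61, 62, 63}.


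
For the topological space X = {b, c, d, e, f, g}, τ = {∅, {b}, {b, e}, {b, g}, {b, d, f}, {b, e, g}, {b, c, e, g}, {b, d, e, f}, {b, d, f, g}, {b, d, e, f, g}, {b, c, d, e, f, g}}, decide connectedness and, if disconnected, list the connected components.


(X, τ) is connected.

Find clopen sets (U ∈ τ with X ∖ U ∈ τ):
  U = ∅, X ∖ U = {b, c, d, e, f, g} — both open, so U is clopen.
  U = {b, c, d, e, f, g}, X ∖ U = ∅ — both open, so U is clopen.
Only trivial clopens (∅ and X) exist, so (X, τ) is connected.
Compute connected components by grouping points that agree on all clopens:
  component: {b, c, d, e, f, g}


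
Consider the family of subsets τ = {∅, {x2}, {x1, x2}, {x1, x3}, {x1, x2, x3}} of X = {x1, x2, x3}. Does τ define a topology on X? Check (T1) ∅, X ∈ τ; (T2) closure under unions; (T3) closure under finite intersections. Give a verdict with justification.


τ is NOT a topology on X.

Axiom (T1): ∅ ∈ τ? Yes; X ∈ τ? Yes.
Axiom (T2/T3): check pairwise unions and intersections of members of τ.
Counterexample for (T3): {x1, x2} ∩ {x1, x3} = {x1} ∉ τ. Therefore τ is NOT a topology.


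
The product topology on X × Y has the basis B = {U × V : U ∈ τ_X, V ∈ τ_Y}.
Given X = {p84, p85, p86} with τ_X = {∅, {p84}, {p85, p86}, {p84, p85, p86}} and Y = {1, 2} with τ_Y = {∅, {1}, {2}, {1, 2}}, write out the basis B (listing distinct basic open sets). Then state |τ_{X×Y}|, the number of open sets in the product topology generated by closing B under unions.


Basis B = {∅ × ∅, {p84} × {1}, {p84} × {2}, {p84} × {1, 2}, {p85, p86} × {1}, {p85, p86} × {2}, {p84, p85, p86} × {1}, {p84, p85, p86} × {2}, {p85, p86} × {1, 2}, {p84, p85, p86} × {1, 2}}; |τ_{X×Y}| = 16.

Enumerate products U × V with U ∈ τ_X, V ∈ τ_Y (deduplicated):
  ∅ × ∅ = {} (∅)
  {p84} × {1} = {(p84,1)}
  {p84} × {2} = {(p84,2)}
  {p84} × {1, 2} = {(p84,1), (p84,2)}
  {p85, p86} × {1} = {(p85,1), (p86,1)}
  {p85, p86} × {2} = {(p85,2), (p86,2)}
  {p84, p85, p86} × {1} = {(p84,1), (p85,1), (p86,1)}
  {p84, p85, p86} × {2} = {(p84,2), (p85,2), (p86,2)}
  {p85, p86} × {1, 2} = {(p85,1), (p85,2), (p86,1), (p86,2)}
  {p84, p85, p86} × {1, 2} = {(p84,1), (p84,2), (p85,1), (p85,2), (p86,1), (p86,2)}
These 10 distinct sets form the basis B.
Close under arbitrary unions to get τ_{X×Y}; counting gives |τ_{X×Y}| = 16.


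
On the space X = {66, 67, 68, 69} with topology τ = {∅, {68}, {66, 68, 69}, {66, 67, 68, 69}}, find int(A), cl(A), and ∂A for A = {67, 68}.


int(A) = {68}, cl(A) = {66, 67, 68, 69}, ∂A = {66, 67, 69}.

Closed sets in (X, τ) are complements of opens:
  closed(X, τ) = {∅, {67}, {66, 67, 69}, {66, 67, 68, 69}}.
int(A) = ⋃ {U ∈ τ : U ⊆ A}. Opens contained in A: ∅, {68}.
Taking the union of these: int(A) = {68}.
cl(A) = ⋂ {C closed : A ⊆ C}. Closed sets containing A: {66, 67, 68, 69}.
Intersecting these: cl(A) = {66, 67, 68, 69}.
∂A = cl(A) ∖ int(A) = {66, 67, 68, 69} ∖ {68} = {66, 67, 69}.


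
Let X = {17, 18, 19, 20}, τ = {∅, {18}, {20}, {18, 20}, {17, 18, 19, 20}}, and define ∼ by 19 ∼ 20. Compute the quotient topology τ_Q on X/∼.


X/∼ = {[17], [18], [19=20]}; |τ_Q| = 3.

Equivalence classes: [17], [18], [19=20].
Quotient map π: X → X/∼ sends 17 ↦ [17], 18 ↦ [18], 19 ↦ [19=20], 20 ↦ [19=20].
For each subset V ⊆ X/∼, compute π^{-1}(V) ⊆ X and check whether π^{-1}(V) ∈ τ. V is open in τ_Q iff π^{-1}(V) ∈ τ.
  V = {}: π^{-1}(V) = ∅ ∈ τ ✓.
  V = {[17]}: π^{-1}(V) = {17} ∉ τ ✗.
  V = {[18]}: π^{-1}(V) = {18} ∈ τ ✓.
  V = {[17], [18]}: π^{-1}(V) = {17, 18} ∉ τ ✗.
  V = {[19=20]}: π^{-1}(V) = {19, 20} ∉ τ ✗.
  V = {[17], [19=20]}: π^{-1}(V) = {17, 19, 20} ∉ τ ✗.
  V = {[18], [19=20]}: π^{-1}(V) = {18, 19, 20} ∉ τ ✗.
  V = {[17], [18], [19=20]}: π^{-1}(V) = {17, 18, 19, 20} ∈ τ ✓.
Open sets in the quotient: τ_Q = {{}, {[18]}, {[17], [18], [19=20]}} (3 elements).


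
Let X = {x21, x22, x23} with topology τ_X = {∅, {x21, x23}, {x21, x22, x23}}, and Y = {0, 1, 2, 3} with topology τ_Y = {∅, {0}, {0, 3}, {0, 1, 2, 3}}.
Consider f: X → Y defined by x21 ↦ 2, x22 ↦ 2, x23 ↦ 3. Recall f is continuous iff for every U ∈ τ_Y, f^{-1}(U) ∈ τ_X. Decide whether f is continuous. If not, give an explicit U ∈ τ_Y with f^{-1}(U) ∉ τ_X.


f is NOT continuous.

Compute f^{-1}(U) for each U ∈ τ_Y:
  U = ∅: f^{-1}(U) = ∅ ∈ τ_X ✓.
  U = {0}: f^{-1}(U) = ∅ ∈ τ_X ✓.
  U = {0, 3}: f^{-1}(U) = {x23} ∉ τ_X ✗.
  U = {0, 1, 2, 3}: f^{-1}(U) = {x21, x22, x23} ∈ τ_X ✓.
Found U = {0, 3} with f^{-1}(U) = {x23} not in τ_X. Therefore f is NOT continuous.


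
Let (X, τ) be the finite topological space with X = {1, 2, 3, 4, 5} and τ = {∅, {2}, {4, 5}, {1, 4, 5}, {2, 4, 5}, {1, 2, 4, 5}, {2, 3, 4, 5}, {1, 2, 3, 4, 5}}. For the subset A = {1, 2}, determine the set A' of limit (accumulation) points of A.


A' = {3}

For each x ∈ X, list the open sets U ∈ τ with x ∈ U, then check whether U ∩ (A ∖ {x}) ≠ ∅ for every such U.
  x = 1: open {1, 4, 5} ∋ x has {1, 4, 5} ∩ (A ∖ {1}) = ∅, so x is NOT a limit point.
  x = 2: open {2} ∋ x has {2} ∩ (A ∖ {2}) = ∅, so x is NOT a limit point.
  x = 3: opens ∋ x are {2, 3, 4, 5}, {1, 2, 3, 4, 5}; each meets A ∖ {3}, so x IS a limit point.
  x = 4: open {4, 5} ∋ x has {4, 5} ∩ (A ∖ {4}) = ∅, so x is NOT a limit point.
  x = 5: open {4, 5} ∋ x has {4, 5} ∩ (A ∖ {5}) = ∅, so x is NOT a limit point.
Collecting: A' = {3}.


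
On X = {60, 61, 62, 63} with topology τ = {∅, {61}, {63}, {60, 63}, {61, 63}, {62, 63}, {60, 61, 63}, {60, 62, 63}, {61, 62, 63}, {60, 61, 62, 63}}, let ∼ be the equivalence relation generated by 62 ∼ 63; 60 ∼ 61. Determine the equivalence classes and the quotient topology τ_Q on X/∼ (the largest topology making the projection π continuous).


X/∼ = {[60=61], [62=63]}; |τ_Q| = 3.

Equivalence classes: [60=61], [62=63].
Quotient map π: X → X/∼ sends 60 ↦ [60=61], 61 ↦ [60=61], 62 ↦ [62=63], 63 ↦ [62=63].
For each subset V ⊆ X/∼, compute π^{-1}(V) ⊆ X and check whether π^{-1}(V) ∈ τ. V is open in τ_Q iff π^{-1}(V) ∈ τ.
  V = {}: π^{-1}(V) = ∅ ∈ τ ✓.
  V = {[60=61]}: π^{-1}(V) = {60, 61} ∉ τ ✗.
  V = {[62=63]}: π^{-1}(V) = {62, 63} ∈ τ ✓.
  V = {[60=61], [62=63]}: π^{-1}(V) = {60, 61, 62, 63} ∈ τ ✓.
Open sets in the quotient: τ_Q = {{}, {[62=63]}, {[60=61], [62=63]}} (3 elements).


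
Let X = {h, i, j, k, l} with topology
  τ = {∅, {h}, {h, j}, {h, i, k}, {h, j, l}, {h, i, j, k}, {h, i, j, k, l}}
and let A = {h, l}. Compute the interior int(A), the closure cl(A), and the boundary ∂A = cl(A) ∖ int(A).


int(A) = {h}, cl(A) = {h, i, j, k, l}, ∂A = {i, j, k, l}.

Closed sets in (X, τ) are complements of opens:
  closed(X, τ) = {∅, {l}, {i, k}, {j, l}, {i, k, l}, {i, j, k, l}, {h, i, j, k, l}}.
int(A) = ⋃ {U ∈ τ : U ⊆ A}. Opens contained in A: ∅, {h}.
Taking the union of these: int(A) = {h}.
cl(A) = ⋂ {C closed : A ⊆ C}. Closed sets containing A: {h, i, j, k, l}.
Intersecting these: cl(A) = {h, i, j, k, l}.
∂A = cl(A) ∖ int(A) = {h, i, j, k, l} ∖ {h} = {i, j, k, l}.


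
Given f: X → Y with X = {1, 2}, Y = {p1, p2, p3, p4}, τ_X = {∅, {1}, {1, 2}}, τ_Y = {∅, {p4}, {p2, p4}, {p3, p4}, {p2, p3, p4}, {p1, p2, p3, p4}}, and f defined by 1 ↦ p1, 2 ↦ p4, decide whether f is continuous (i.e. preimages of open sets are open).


f is NOT continuous.

Compute f^{-1}(U) for each U ∈ τ_Y:
  U = ∅: f^{-1}(U) = ∅ ∈ τ_X ✓.
  U = {p4}: f^{-1}(U) = {2} ∉ τ_X ✗.
  U = {p2, p4}: f^{-1}(U) = {2} ∉ τ_X ✗.
  U = {p3, p4}: f^{-1}(U) = {2} ∉ τ_X ✗.
  U = {p2, p3, p4}: f^{-1}(U) = {2} ∉ τ_X ✗.
  U = {p1, p2, p3, p4}: f^{-1}(U) = {1, 2} ∈ τ_X ✓.
Found U = {p4} with f^{-1}(U) = {2} not in τ_X. Therefore f is NOT continuous.


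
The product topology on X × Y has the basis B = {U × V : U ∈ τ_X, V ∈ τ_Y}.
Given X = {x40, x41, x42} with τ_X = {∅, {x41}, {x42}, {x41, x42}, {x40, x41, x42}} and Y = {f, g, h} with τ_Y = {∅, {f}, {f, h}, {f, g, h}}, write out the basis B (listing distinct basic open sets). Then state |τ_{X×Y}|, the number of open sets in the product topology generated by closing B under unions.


Basis B = {∅ × ∅, {x41} × {f}, {x42} × {f}, {x41} × {f, h}, {x41, x42} × {f}, {x42} × {f, h}, {x40, x41, x42} × {f}, {x41} × {f, g, h}, {x42} × {f, g, h}, {x41, x42} × {f, h}, {x40, x41, x42} × {f, h}, {x41, x42} × {f, g, h}, {x40, x41, x42} × {f, g, h}}; |τ_{X×Y}| = 30.

Enumerate products U × V with U ∈ τ_X, V ∈ τ_Y (deduplicated):
  ∅ × ∅ = {} (∅)
  {x41} × {f} = {(x41,f)}
  {x42} × {f} = {(x42,f)}
  {x41} × {f, h} = {(x41,f), (x41,h)}
  {x41, x42} × {f} = {(x41,f), (x42,f)}
  {x42} × {f, h} = {(x42,f), (x42,h)}
  {x40, x41, x42} × {f} = {(x40,f), (x41,f), (x42,f)}
  {x41} × {f, g, h} = {(x41,f), (x41,g), (x41,h)}
  {x42} × {f, g, h} = {(x42,f), (x42,g), (x42,h)}
  {x41, x42} × {f, h} = {(x41,f), (x41,h), (x42,f), (x42,h)}
  {x40, x41, x42} × {f, h} = {(x40,f), (x40,h), (x41,f), (x41,h), (x42,f), (x42,h)}
  {x41, x42} × {f, g, h} = {(x41,f), (x41,g), (x41,h), (x42,f), (x42,g), (x42,h)}
  {x40, x41, x42} × {f, g, h} = {(x40,f), (x40,g), (x40,h), (x41,f), (x41,g), (x41,h), (x42,f), (x42,g), (x42,h)}
These 13 distinct sets form the basis B.
Close under arbitrary unions to get τ_{X×Y}; counting gives |τ_{X×Y}| = 30.


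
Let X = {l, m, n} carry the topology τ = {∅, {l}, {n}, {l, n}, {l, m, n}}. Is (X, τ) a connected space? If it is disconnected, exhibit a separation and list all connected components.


(X, τ) is connected.

Find clopen sets (U ∈ τ with X ∖ U ∈ τ):
  U = ∅, X ∖ U = {l, m, n} — both open, so U is clopen.
  U = {l, m, n}, X ∖ U = ∅ — both open, so U is clopen.
Only trivial clopens (∅ and X) exist, so (X, τ) is connected.
Compute connected components by grouping points that agree on all clopens:
  component: {l, m, n}


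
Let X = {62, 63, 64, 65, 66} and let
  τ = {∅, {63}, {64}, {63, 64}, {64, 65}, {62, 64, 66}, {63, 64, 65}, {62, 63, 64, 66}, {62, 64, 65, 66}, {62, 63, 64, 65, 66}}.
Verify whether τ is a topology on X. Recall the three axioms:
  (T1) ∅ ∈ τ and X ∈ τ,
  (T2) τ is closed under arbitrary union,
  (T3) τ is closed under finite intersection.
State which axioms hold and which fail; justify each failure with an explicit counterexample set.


τ IS a topology on X.

Axiom (T1): ∅ ∈ τ? Yes; X ∈ τ? Yes.
Axiom (T2/T3): check pairwise unions and intersections of members of τ.
All pairwise intersections and unions checked — each lies in τ. Therefore τ satisfies (T1), (T2), (T3): it IS a topology on X.


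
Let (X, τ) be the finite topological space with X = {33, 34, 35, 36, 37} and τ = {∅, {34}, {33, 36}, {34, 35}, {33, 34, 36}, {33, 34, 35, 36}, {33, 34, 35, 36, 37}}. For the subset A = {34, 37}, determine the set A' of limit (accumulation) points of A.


A' = {35, 37}

For each x ∈ X, list the open sets U ∈ τ with x ∈ U, then check whether U ∩ (A ∖ {x}) ≠ ∅ for every such U.
  x = 33: open {33, 36} ∋ x has {33, 36} ∩ (A ∖ {33}) = ∅, so x is NOT a limit point.
  x = 34: open {34} ∋ x has {34} ∩ (A ∖ {34}) = ∅, so x is NOT a limit point.
  x = 35: opens ∋ x are {34, 35}, {33, 34, 35, 36}, {33, 34, 35, 36, 37}; each meets A ∖ {35}, so x IS a limit point.
  x = 36: open {33, 36} ∋ x has {33, 36} ∩ (A ∖ {36}) = ∅, so x is NOT a limit point.
  x = 37: opens ∋ x are {33, 34, 35, 36, 37}; each meets A ∖ {37}, so x IS a limit point.
Collecting: A' = {35, 37}.


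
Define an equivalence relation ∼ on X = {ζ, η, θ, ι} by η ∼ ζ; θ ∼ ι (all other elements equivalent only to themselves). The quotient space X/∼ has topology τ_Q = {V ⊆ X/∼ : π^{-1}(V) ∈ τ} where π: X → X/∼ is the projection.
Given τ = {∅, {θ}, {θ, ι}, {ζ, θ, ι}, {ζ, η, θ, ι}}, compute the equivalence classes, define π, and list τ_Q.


X/∼ = {[ζ=η], [θ=ι]}; |τ_Q| = 3.

Equivalence classes: [ζ=η], [θ=ι].
Quotient map π: X → X/∼ sends ζ ↦ [ζ=η], η ↦ [ζ=η], θ ↦ [θ=ι], ι ↦ [θ=ι].
For each subset V ⊆ X/∼, compute π^{-1}(V) ⊆ X and check whether π^{-1}(V) ∈ τ. V is open in τ_Q iff π^{-1}(V) ∈ τ.
  V = {}: π^{-1}(V) = ∅ ∈ τ ✓.
  V = {[ζ=η]}: π^{-1}(V) = {ζ, η} ∉ τ ✗.
  V = {[θ=ι]}: π^{-1}(V) = {θ, ι} ∈ τ ✓.
  V = {[ζ=η], [θ=ι]}: π^{-1}(V) = {ζ, η, θ, ι} ∈ τ ✓.
Open sets in the quotient: τ_Q = {{}, {[θ=ι]}, {[ζ=η], [θ=ι]}} (3 elements).


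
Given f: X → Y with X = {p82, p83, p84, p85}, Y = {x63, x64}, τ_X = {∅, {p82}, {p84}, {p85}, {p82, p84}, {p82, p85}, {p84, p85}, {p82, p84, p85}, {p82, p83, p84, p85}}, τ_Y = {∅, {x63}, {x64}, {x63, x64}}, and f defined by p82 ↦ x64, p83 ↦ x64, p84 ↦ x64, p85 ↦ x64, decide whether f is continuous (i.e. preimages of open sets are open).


f IS continuous.

Compute f^{-1}(U) for each U ∈ τ_Y:
  U = ∅: f^{-1}(U) = ∅ ∈ τ_X ✓.
  U = {x63}: f^{-1}(U) = ∅ ∈ τ_X ✓.
  U = {x64}: f^{-1}(U) = {p82, p83, p84, p85} ∈ τ_X ✓.
  U = {x63, x64}: f^{-1}(U) = {p82, p83, p84, p85} ∈ τ_X ✓.
Every preimage lies in τ_X, so f IS continuous.


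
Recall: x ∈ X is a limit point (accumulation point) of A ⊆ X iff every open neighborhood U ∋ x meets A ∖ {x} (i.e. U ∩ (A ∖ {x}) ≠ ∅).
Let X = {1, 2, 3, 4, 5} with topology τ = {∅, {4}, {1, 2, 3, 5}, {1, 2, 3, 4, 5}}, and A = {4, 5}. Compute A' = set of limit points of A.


A' = {1, 2, 3}

For each x ∈ X, list the open sets U ∈ τ with x ∈ U, then check whether U ∩ (A ∖ {x}) ≠ ∅ for every such U.
  x = 1: opens ∋ x are {1, 2, 3, 5}, {1, 2, 3, 4, 5}; each meets A ∖ {1}, so x IS a limit point.
  x = 2: opens ∋ x are {1, 2, 3, 5}, {1, 2, 3, 4, 5}; each meets A ∖ {2}, so x IS a limit point.
  x = 3: opens ∋ x are {1, 2, 3, 5}, {1, 2, 3, 4, 5}; each meets A ∖ {3}, so x IS a limit point.
  x = 4: open {4} ∋ x has {4} ∩ (A ∖ {4}) = ∅, so x is NOT a limit point.
  x = 5: open {1, 2, 3, 5} ∋ x has {1, 2, 3, 5} ∩ (A ∖ {5}) = ∅, so x is NOT a limit point.
Collecting: A' = {1, 2, 3}.


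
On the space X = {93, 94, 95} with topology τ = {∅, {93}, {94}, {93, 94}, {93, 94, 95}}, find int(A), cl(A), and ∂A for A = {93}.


int(A) = {93}, cl(A) = {93, 95}, ∂A = {95}.

Closed sets in (X, τ) are complements of opens:
  closed(X, τ) = {∅, {95}, {93, 95}, {94, 95}, {93, 94, 95}}.
int(A) = ⋃ {U ∈ τ : U ⊆ A}. Opens contained in A: ∅, {93}.
Taking the union of these: int(A) = {93}.
cl(A) = ⋂ {C closed : A ⊆ C}. Closed sets containing A: {93, 95}, {93, 94, 95}.
Intersecting these: cl(A) = {93, 95}.
∂A = cl(A) ∖ int(A) = {93, 95} ∖ {93} = {95}.


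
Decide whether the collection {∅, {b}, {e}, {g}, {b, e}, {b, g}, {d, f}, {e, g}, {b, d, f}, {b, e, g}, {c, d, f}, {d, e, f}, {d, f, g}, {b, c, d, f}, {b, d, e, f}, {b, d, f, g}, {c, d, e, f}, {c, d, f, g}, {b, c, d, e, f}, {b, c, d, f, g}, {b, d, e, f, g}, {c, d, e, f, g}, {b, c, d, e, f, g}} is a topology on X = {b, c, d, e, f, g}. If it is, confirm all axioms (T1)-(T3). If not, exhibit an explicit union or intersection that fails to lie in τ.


τ is NOT a topology on X.

Axiom (T1): ∅ ∈ τ? Yes; X ∈ τ? Yes.
Axiom (T2/T3): check pairwise unions and intersections of members of τ.
Counterexample for (T2): {e} ∪ {d, f, g} = {d, e, f, g} ∉ τ. Therefore τ is NOT a topology.


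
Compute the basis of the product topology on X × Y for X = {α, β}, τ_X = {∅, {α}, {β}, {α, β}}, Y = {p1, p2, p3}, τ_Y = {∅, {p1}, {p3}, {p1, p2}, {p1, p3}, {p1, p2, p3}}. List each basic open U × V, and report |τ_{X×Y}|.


Basis B = {∅ × ∅, {α} × {p1}, {α} × {p3}, {β} × {p1}, {β} × {p3}, {α} × {p1, p2}, {α} × {p1, p3}, {α, β} × {p1}, {α, β} × {p3}, {β} × {p1, p2}, {β} × {p1, p3}, {α} × {p1, p2, p3}, {β} × {p1, p2, p3}, {α, β} × {p1, p2}, {α, β} × {p1, p3}, {α, β} × {p1, p2, p3}}; |τ_{X×Y}| = 36.

Enumerate products U × V with U ∈ τ_X, V ∈ τ_Y (deduplicated):
  ∅ × ∅ = {} (∅)
  {α} × {p1} = {(α,p1)}
  {α} × {p3} = {(α,p3)}
  {β} × {p1} = {(β,p1)}
  {β} × {p3} = {(β,p3)}
  {α} × {p1, p2} = {(α,p1), (α,p2)}
  {α} × {p1, p3} = {(α,p1), (α,p3)}
  {α, β} × {p1} = {(α,p1), (β,p1)}
  {α, β} × {p3} = {(α,p3), (β,p3)}
  {β} × {p1, p2} = {(β,p1), (β,p2)}
  {β} × {p1, p3} = {(β,p1), (β,p3)}
  {α} × {p1, p2, p3} = {(α,p1), (α,p2), (α,p3)}
  {β} × {p1, p2, p3} = {(β,p1), (β,p2), (β,p3)}
  {α, β} × {p1, p2} = {(α,p1), (α,p2), (β,p1), (β,p2)}
  {α, β} × {p1, p3} = {(α,p1), (α,p3), (β,p1), (β,p3)}
  {α, β} × {p1, p2, p3} = {(α,p1), (α,p2), (α,p3), (β,p1), (β,p2), (β,p3)}
These 16 distinct sets form the basis B.
Close under arbitrary unions to get τ_{X×Y}; counting gives |τ_{X×Y}| = 36.


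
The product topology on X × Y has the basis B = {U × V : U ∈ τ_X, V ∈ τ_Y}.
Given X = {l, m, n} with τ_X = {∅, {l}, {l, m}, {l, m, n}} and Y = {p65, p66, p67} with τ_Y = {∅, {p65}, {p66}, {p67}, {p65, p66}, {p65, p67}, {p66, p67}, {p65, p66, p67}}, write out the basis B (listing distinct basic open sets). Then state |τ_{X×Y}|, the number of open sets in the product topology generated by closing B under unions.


Basis B = {∅ × ∅, {l} × {p65}, {l} × {p66}, {l} × {p67}, {l} × {p65, p66}, {l} × {p65, p67}, {l, m} × {p65}, {l} × {p66, p67}, {l, m} × {p66}, {l, m} × {p67}, {l} × {p65, p66, p67}, {l, m, n} × {p65}, {l, m, n} × {p66}, {l, m, n} × {p67}, {l, m} × {p65, p66}, {l, m} × {p65, p67}, {l, m} × {p66, p67}, {l, m} × {p65, p66, p67}, {l, m, n} × {p65, p66}, {l, m, n} × {p65, p67}, {l, m, n} × {p66, p67}, {l, m, n} × {p65, p66, p67}}; |τ_{X×Y}| = 64.

Enumerate products U × V with U ∈ τ_X, V ∈ τ_Y (deduplicated):
  ∅ × ∅ = {} (∅)
  {l} × {p65} = {(l,p65)}
  {l} × {p66} = {(l,p66)}
  {l} × {p67} = {(l,p67)}
  {l} × {p65, p66} = {(l,p65), (l,p66)}
  {l} × {p65, p67} = {(l,p65), (l,p67)}
  {l, m} × {p65} = {(l,p65), (m,p65)}
  {l} × {p66, p67} = {(l,p66), (l,p67)}
  {l, m} × {p66} = {(l,p66), (m,p66)}
  {l, m} × {p67} = {(l,p67), (m,p67)}
  {l} × {p65, p66, p67} = {(l,p65), (l,p66), (l,p67)}
  {l, m, n} × {p65} = {(l,p65), (m,p65), (n,p65)}
  {l, m, n} × {p66} = {(l,p66), (m,p66), (n,p66)}
  {l, m, n} × {p67} = {(l,p67), (m,p67), (n,p67)}
  {l, m} × {p65, p66} = {(l,p65), (l,p66), (m,p65), (m,p66)}
  {l, m} × {p65, p67} = {(l,p65), (l,p67), (m,p65), (m,p67)}
  {l, m} × {p66, p67} = {(l,p66), (l,p67), (m,p66), (m,p67)}
  {l, m} × {p65, p66, p67} = {(l,p65), (l,p66), (l,p67), (m,p65), (m,p66), (m,p67)}
  {l, m, n} × {p65, p66} = {(l,p65), (l,p66), (m,p65), (m,p66), (n,p65), (n,p66)}
  {l, m, n} × {p65, p67} = {(l,p65), (l,p67), (m,p65), (m,p67), (n,p65), (n,p67)}
  {l, m, n} × {p66, p67} = {(l,p66), (l,p67), (m,p66), (m,p67), (n,p66), (n,p67)}
  {l, m, n} × {p65, p66, p67} = {(l,p65), (l,p66), (l,p67), (m,p65), (m,p66), (m,p67), (n,p65), (n,p66), (n,p67)}
These 22 distinct sets form the basis B.
Close under arbitrary unions to get τ_{X×Y}; counting gives |τ_{X×Y}| = 64.


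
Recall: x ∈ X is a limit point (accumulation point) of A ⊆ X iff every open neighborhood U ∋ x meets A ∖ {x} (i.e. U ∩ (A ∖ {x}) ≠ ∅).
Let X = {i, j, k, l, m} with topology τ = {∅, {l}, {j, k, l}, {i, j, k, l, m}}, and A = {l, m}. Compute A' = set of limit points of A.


A' = {i, j, k, m}

For each x ∈ X, list the open sets U ∈ τ with x ∈ U, then check whether U ∩ (A ∖ {x}) ≠ ∅ for every such U.
  x = i: opens ∋ x are {i, j, k, l, m}; each meets A ∖ {i}, so x IS a limit point.
  x = j: opens ∋ x are {j, k, l}, {i, j, k, l, m}; each meets A ∖ {j}, so x IS a limit point.
  x = k: opens ∋ x are {j, k, l}, {i, j, k, l, m}; each meets A ∖ {k}, so x IS a limit point.
  x = l: open {l} ∋ x has {l} ∩ (A ∖ {l}) = ∅, so x is NOT a limit point.
  x = m: opens ∋ x are {i, j, k, l, m}; each meets A ∖ {m}, so x IS a limit point.
Collecting: A' = {i, j, k, m}.


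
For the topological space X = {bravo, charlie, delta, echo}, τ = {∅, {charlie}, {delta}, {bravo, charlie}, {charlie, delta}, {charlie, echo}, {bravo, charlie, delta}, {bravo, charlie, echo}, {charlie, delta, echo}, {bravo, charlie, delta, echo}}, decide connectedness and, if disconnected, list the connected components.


(X, τ) is disconnected; components = [{delta}, {bravo, charlie, echo}].

Find clopen sets (U ∈ τ with X ∖ U ∈ τ):
  U = ∅, X ∖ U = {bravo, charlie, delta, echo} — both open, so U is clopen.
  U = {delta}, X ∖ U = {bravo, charlie, echo} — both open, so U is clopen.
  U = {bravo, charlie, echo}, X ∖ U = {delta} — both open, so U is clopen.
  U = {bravo, charlie, delta, echo}, X ∖ U = ∅ — both open, so U is clopen.
Nontrivial clopen(s) exist: e.g. {delta}. So (X, τ) is disconnected.
Compute connected components by grouping points that agree on all clopens:
  component: {delta}
  component: {bravo, charlie, echo}


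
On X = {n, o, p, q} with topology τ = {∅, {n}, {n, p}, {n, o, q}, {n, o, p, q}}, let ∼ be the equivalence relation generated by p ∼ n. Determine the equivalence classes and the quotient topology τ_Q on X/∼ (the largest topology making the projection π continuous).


X/∼ = {[n=p], [o], [q]}; |τ_Q| = 3.

Equivalence classes: [n=p], [o], [q].
Quotient map π: X → X/∼ sends n ↦ [n=p], o ↦ [o], p ↦ [n=p], q ↦ [q].
For each subset V ⊆ X/∼, compute π^{-1}(V) ⊆ X and check whether π^{-1}(V) ∈ τ. V is open in τ_Q iff π^{-1}(V) ∈ τ.
  V = {}: π^{-1}(V) = ∅ ∈ τ ✓.
  V = {[n=p]}: π^{-1}(V) = {n, p} ∈ τ ✓.
  V = {[o]}: π^{-1}(V) = {o} ∉ τ ✗.
  V = {[n=p], [o]}: π^{-1}(V) = {n, o, p} ∉ τ ✗.
  V = {[q]}: π^{-1}(V) = {q} ∉ τ ✗.
  V = {[n=p], [q]}: π^{-1}(V) = {n, p, q} ∉ τ ✗.
  V = {[o], [q]}: π^{-1}(V) = {o, q} ∉ τ ✗.
  V = {[n=p], [o], [q]}: π^{-1}(V) = {n, o, p, q} ∈ τ ✓.
Open sets in the quotient: τ_Q = {{}, {[n=p]}, {[n=p], [o], [q]}} (3 elements).


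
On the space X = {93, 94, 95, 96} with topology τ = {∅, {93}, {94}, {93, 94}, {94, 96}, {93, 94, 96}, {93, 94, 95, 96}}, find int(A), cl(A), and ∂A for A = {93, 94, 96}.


int(A) = {93, 94, 96}, cl(A) = {93, 94, 95, 96}, ∂A = {95}.

Closed sets in (X, τ) are complements of opens:
  closed(X, τ) = {∅, {95}, {93, 95}, {95, 96}, {93, 95, 96}, {94, 95, 96}, {93, 94, 95, 96}}.
int(A) = ⋃ {U ∈ τ : U ⊆ A}. Opens contained in A: ∅, {93}, {94}, {93, 94}, {94, 96}, {93, 94, 96}.
Taking the union of these: int(A) = {93, 94, 96}.
cl(A) = ⋂ {C closed : A ⊆ C}. Closed sets containing A: {93, 94, 95, 96}.
Intersecting these: cl(A) = {93, 94, 95, 96}.
∂A = cl(A) ∖ int(A) = {93, 94, 95, 96} ∖ {93, 94, 96} = {95}.


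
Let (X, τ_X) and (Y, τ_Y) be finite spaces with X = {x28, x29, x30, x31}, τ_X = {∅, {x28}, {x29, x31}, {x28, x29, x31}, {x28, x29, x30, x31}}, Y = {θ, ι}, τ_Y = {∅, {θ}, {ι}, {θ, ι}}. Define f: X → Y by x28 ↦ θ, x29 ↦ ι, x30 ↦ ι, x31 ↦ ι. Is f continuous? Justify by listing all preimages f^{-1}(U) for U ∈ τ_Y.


f is NOT continuous.

Compute f^{-1}(U) for each U ∈ τ_Y:
  U = ∅: f^{-1}(U) = ∅ ∈ τ_X ✓.
  U = {θ}: f^{-1}(U) = {x28} ∈ τ_X ✓.
  U = {ι}: f^{-1}(U) = {x29, x30, x31} ∉ τ_X ✗.
  U = {θ, ι}: f^{-1}(U) = {x28, x29, x30, x31} ∈ τ_X ✓.
Found U = {ι} with f^{-1}(U) = {x29, x30, x31} not in τ_X. Therefore f is NOT continuous.


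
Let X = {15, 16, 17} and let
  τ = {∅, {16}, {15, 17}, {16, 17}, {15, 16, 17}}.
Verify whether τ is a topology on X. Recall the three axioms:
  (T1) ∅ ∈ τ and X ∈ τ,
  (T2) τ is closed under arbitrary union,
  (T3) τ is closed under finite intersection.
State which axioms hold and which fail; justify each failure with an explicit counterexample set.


τ is NOT a topology on X.

Axiom (T1): ∅ ∈ τ? Yes; X ∈ τ? Yes.
Axiom (T2/T3): check pairwise unions and intersections of members of τ.
Counterexample for (T3): {15, 17} ∩ {16, 17} = {17} ∉ τ. Therefore τ is NOT a topology.


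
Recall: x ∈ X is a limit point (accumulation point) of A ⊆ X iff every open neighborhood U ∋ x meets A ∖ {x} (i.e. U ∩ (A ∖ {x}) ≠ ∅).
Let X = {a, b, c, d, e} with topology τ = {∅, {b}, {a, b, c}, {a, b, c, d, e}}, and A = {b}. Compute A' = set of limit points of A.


A' = {a, c, d, e}

For each x ∈ X, list the open sets U ∈ τ with x ∈ U, then check whether U ∩ (A ∖ {x}) ≠ ∅ for every such U.
  x = a: opens ∋ x are {a, b, c}, {a, b, c, d, e}; each meets A ∖ {a}, so x IS a limit point.
  x = b: open {b} ∋ x has {b} ∩ (A ∖ {b}) = ∅, so x is NOT a limit point.
  x = c: opens ∋ x are {a, b, c}, {a, b, c, d, e}; each meets A ∖ {c}, so x IS a limit point.
  x = d: opens ∋ x are {a, b, c, d, e}; each meets A ∖ {d}, so x IS a limit point.
  x = e: opens ∋ x are {a, b, c, d, e}; each meets A ∖ {e}, so x IS a limit point.
Collecting: A' = {a, c, d, e}.


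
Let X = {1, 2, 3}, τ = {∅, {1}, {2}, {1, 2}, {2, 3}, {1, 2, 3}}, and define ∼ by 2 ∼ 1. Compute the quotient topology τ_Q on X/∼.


X/∼ = {[1=2], [3]}; |τ_Q| = 3.

Equivalence classes: [1=2], [3].
Quotient map π: X → X/∼ sends 1 ↦ [1=2], 2 ↦ [1=2], 3 ↦ [3].
For each subset V ⊆ X/∼, compute π^{-1}(V) ⊆ X and check whether π^{-1}(V) ∈ τ. V is open in τ_Q iff π^{-1}(V) ∈ τ.
  V = {}: π^{-1}(V) = ∅ ∈ τ ✓.
  V = {[1=2]}: π^{-1}(V) = {1, 2} ∈ τ ✓.
  V = {[3]}: π^{-1}(V) = {3} ∉ τ ✗.
  V = {[1=2], [3]}: π^{-1}(V) = {1, 2, 3} ∈ τ ✓.
Open sets in the quotient: τ_Q = {{}, {[1=2]}, {[1=2], [3]}} (3 elements).


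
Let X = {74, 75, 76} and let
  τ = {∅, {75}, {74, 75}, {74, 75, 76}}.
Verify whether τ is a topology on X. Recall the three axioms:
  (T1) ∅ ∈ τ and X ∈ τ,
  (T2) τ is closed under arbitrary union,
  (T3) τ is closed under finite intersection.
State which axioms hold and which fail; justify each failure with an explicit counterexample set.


τ IS a topology on X.

Axiom (T1): ∅ ∈ τ? Yes; X ∈ τ? Yes.
Axiom (T2/T3): check pairwise unions and intersections of members of τ.
All pairwise intersections and unions checked — each lies in τ. Therefore τ satisfies (T1), (T2), (T3): it IS a topology on X.


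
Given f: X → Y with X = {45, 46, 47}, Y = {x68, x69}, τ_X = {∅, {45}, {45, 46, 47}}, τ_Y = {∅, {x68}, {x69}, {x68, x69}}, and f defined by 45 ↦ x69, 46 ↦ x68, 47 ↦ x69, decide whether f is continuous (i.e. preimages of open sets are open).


f is NOT continuous.

Compute f^{-1}(U) for each U ∈ τ_Y:
  U = ∅: f^{-1}(U) = ∅ ∈ τ_X ✓.
  U = {x68}: f^{-1}(U) = {46} ∉ τ_X ✗.
  U = {x69}: f^{-1}(U) = {45, 47} ∉ τ_X ✗.
  U = {x68, x69}: f^{-1}(U) = {45, 46, 47} ∈ τ_X ✓.
Found U = {x68} with f^{-1}(U) = {46} not in τ_X. Therefore f is NOT continuous.


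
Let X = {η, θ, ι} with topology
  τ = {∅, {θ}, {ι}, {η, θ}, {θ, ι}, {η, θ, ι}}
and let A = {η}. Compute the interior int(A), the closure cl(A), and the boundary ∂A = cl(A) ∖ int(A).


int(A) = ∅, cl(A) = {η}, ∂A = {η}.

Closed sets in (X, τ) are complements of opens:
  closed(X, τ) = {∅, {η}, {ι}, {η, θ}, {η, ι}, {η, θ, ι}}.
int(A) = ⋃ {U ∈ τ : U ⊆ A}. Opens contained in A: ∅.
Taking the union of these: int(A) = ∅.
cl(A) = ⋂ {C closed : A ⊆ C}. Closed sets containing A: {η}, {η, θ}, {η, ι}, {η, θ, ι}.
Intersecting these: cl(A) = {η}.
∂A = cl(A) ∖ int(A) = {η} ∖ ∅ = {η}.


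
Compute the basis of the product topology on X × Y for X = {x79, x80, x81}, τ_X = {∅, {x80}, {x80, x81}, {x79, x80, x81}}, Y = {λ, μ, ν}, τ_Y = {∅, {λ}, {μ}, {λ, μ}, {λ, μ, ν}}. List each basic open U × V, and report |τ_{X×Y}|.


Basis B = {∅ × ∅, {x80} × {λ}, {x80} × {μ}, {x80} × {λ, μ}, {x80, x81} × {λ}, {x80, x81} × {μ}, {x79, x80, x81} × {λ}, {x79, x80, x81} × {μ}, {x80} × {λ, μ, ν}, {x80, x81} × {λ, μ}, {x79, x80, x81} × {λ, μ}, {x80, x81} × {λ, μ, ν}, {x79, x80, x81} × {λ, μ, ν}}; |τ_{X×Y}| = 30.

Enumerate products U × V with U ∈ τ_X, V ∈ τ_Y (deduplicated):
  ∅ × ∅ = {} (∅)
  {x80} × {λ} = {(x80,λ)}
  {x80} × {μ} = {(x80,μ)}
  {x80} × {λ, μ} = {(x80,λ), (x80,μ)}
  {x80, x81} × {λ} = {(x80,λ), (x81,λ)}
  {x80, x81} × {μ} = {(x80,μ), (x81,μ)}
  {x79, x80, x81} × {λ} = {(x79,λ), (x80,λ), (x81,λ)}
  {x79, x80, x81} × {μ} = {(x79,μ), (x80,μ), (x81,μ)}
  {x80} × {λ, μ, ν} = {(x80,λ), (x80,μ), (x80,ν)}
  {x80, x81} × {λ, μ} = {(x80,λ), (x80,μ), (x81,λ), (x81,μ)}
  {x79, x80, x81} × {λ, μ} = {(x79,λ), (x79,μ), (x80,λ), (x80,μ), (x81,λ), (x81,μ)}
  {x80, x81} × {λ, μ, ν} = {(x80,λ), (x80,μ), (x80,ν), (x81,λ), (x81,μ), (x81,ν)}
  {x79, x80, x81} × {λ, μ, ν} = {(x79,λ), (x79,μ), (x79,ν), (x80,λ), (x80,μ), (x80,ν), (x81,λ), (x81,μ), (x81,ν)}
These 13 distinct sets form the basis B.
Close under arbitrary unions to get τ_{X×Y}; counting gives |τ_{X×Y}| = 30.


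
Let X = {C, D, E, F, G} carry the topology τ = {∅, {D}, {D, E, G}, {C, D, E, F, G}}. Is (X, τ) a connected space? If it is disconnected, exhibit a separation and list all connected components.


(X, τ) is connected.

Find clopen sets (U ∈ τ with X ∖ U ∈ τ):
  U = ∅, X ∖ U = {C, D, E, F, G} — both open, so U is clopen.
  U = {C, D, E, F, G}, X ∖ U = ∅ — both open, so U is clopen.
Only trivial clopens (∅ and X) exist, so (X, τ) is connected.
Compute connected components by grouping points that agree on all clopens:
  component: {C, D, E, F, G}
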